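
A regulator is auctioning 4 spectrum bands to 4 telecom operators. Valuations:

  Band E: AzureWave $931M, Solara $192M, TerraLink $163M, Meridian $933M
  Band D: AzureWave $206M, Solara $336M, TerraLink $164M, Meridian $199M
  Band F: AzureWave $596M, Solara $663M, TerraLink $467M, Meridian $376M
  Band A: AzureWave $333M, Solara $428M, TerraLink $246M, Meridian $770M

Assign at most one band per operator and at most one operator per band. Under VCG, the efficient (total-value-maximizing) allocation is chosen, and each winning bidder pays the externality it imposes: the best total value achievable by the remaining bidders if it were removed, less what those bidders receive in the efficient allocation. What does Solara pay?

Efficient allocation: AzureWave→Band E ($931M), Solara→Band F ($663M), TerraLink→Band D ($164M), Meridian→Band A ($770M); total welfare W = $2528M.
Solara receives Band F at value $663M, so the others get W − 663 = $1865M.
Without Solara: best allocation of the remaining 3 bidders over all 4 bands is AzureWave→Band E ($931M), TerraLink→Band F ($467M), Meridian→Band A ($770M), total $2168M.
VCG payment = (others' best without Solara) − (others' welfare with Solara) = 2168 − 1865 = $303M.

Solara pays $303M.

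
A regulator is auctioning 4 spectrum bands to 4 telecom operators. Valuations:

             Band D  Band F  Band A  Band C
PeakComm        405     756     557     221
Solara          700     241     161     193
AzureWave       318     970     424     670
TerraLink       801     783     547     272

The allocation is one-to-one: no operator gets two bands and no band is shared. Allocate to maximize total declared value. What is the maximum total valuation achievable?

Optimal: PeakComm→Band A ($557M), Solara→Band D ($700M), AzureWave→Band C ($670M), TerraLink→Band F ($783M) — total 557+700+670+783 = $2710M.
Column-greedy (each band in turn goes to its best remaining operator) gives $2521M, worse by 189.
Swapping AzureWave↔TerraLink (AzureWave→Band F $970M, TerraLink→Band C $272M) loses 211.
No other one-to-one assignment exceeds $2710M.

Maximum total: $2710M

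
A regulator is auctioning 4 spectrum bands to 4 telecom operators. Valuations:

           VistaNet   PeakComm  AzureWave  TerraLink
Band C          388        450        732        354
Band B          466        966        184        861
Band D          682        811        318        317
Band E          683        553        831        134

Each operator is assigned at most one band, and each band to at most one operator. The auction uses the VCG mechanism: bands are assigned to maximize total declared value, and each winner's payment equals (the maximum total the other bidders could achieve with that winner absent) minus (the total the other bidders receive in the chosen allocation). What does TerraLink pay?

TerraLink pays $253M.

Efficient allocation: VistaNet→Band E ($683M), PeakComm→Band D ($811M), AzureWave→Band C ($732M), TerraLink→Band B ($861M); total welfare W = $3087M.
TerraLink receives Band B at value $861M, so the others get W − 861 = $2226M.
Without TerraLink: best allocation of the remaining 3 bidders over all 4 bands is VistaNet→Band D ($682M), PeakComm→Band B ($966M), AzureWave→Band E ($831M), total $2479M.
VCG payment = (others' best without TerraLink) − (others' welfare with TerraLink) = 2479 − 2226 = $253M.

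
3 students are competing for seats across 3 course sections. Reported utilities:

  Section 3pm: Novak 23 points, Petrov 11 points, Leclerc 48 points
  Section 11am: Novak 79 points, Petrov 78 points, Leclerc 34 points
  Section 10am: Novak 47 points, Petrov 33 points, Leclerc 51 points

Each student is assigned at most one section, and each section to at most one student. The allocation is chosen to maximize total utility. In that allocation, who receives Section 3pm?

Leclerc receives Section 3pm.

This is a one-to-one assignment (maximum-weight bipartite matching).
Optimal: Novak→Section 10am (47 points), Petrov→Section 11am (78 points), Leclerc→Section 3pm (48 points) — total 47+78+48 = 173 points.
Max-entry greedy (repeatedly take the single best remaining cell) gives 141 points, worse by 32.
Next-best assignment: Novak→Section 11am, Petrov→Section 10am, Leclerc→Section 3pm = 160 points.
Checked against all permutations: 173 points is optimal.
Leclerc's own top section is Section 10am (51 points), but forcing Leclerc→Section 10am and reassigning the rest optimally gives only 152 points — worse by 21.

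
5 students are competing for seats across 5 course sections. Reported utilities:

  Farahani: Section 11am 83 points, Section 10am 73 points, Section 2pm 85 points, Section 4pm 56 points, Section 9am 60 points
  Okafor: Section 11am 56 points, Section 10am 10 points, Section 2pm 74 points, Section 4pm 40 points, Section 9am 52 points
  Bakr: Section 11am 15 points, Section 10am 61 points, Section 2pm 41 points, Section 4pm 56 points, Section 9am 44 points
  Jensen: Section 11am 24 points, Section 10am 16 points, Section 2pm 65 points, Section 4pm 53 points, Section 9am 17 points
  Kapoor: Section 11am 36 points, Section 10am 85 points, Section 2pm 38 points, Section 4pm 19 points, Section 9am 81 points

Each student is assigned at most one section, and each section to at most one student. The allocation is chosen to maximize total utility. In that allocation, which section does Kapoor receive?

Kapoor receives Section 9am.

Treat this as an assignment problem: match each student to one section.
Optimal: Farahani→Section 11am (83 points), Okafor→Section 2pm (74 points), Bakr→Section 10am (61 points), Jensen→Section 4pm (53 points), Kapoor→Section 9am (81 points) — total 83+74+61+53+81 = 352 points.
Swapping Okafor↔Farahani (Okafor→Section 11am 56 points, Farahani→Section 2pm 85 points) loses 16.
Every other assignment is strictly worse.
Kapoor's own top section is Section 10am (85 points), but forcing Kapoor→Section 10am and reassigning the rest optimally gives only 341 points — worse by 11.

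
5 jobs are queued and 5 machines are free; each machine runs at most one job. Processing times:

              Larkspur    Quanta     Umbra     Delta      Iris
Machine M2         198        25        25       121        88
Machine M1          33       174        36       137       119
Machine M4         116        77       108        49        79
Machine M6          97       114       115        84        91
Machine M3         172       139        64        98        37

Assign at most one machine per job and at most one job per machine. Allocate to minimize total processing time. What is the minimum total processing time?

Minimum total: 244 min

Optimal: Larkspur→Machine M6 (97 min), Quanta→Machine M2 (25 min), Umbra→Machine M1 (36 min), Delta→Machine M4 (49 min), Iris→Machine M3 (37 min) — total 97+25+36+49+37 = 244 min.
Min-entry greedy (repeatedly take the single cheapest remaining cell) gives 259 min, worse by 15.
Swapping Delta↔Iris (Delta→Machine M3 98 min, Iris→Machine M4 79 min) adds 91.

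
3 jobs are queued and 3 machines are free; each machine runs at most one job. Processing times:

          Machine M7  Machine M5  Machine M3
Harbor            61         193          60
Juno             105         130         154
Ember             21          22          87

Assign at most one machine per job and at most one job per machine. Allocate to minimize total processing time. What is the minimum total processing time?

This is a one-to-one assignment (minimum-cost bipartite matching).
Optimal: Harbor→Machine M3 (60 min), Juno→Machine M7 (105 min), Ember→Machine M5 (22 min) — total 60+105+22 = 187 min.
Next-best assignment: Harbor→Machine M3, Juno→Machine M5, Ember→Machine M7 = 211 min.
Swapping Harbor↔Juno (Harbor→Machine M7 61 min, Juno→Machine M3 154 min) adds 50.
No other one-to-one assignment undercuts 187 min.

Min total: 187 min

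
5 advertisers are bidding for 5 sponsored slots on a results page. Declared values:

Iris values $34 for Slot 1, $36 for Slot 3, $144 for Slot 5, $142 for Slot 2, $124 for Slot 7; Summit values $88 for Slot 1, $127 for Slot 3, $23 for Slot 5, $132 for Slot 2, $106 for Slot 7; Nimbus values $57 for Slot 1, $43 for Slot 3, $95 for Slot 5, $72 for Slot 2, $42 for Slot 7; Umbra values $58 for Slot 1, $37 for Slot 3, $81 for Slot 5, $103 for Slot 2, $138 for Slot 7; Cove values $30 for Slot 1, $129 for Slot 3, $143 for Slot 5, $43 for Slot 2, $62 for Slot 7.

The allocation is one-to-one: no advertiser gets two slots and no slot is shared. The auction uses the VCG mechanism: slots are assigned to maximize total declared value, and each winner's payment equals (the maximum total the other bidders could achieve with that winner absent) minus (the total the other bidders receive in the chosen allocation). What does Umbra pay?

Umbra pays $11.

Efficient allocation: Iris→Slot 2 ($142), Summit→Slot 3 ($127), Nimbus→Slot 1 ($57), Umbra→Slot 7 ($138), Cove→Slot 5 ($143); total welfare W = $607.
Umbra receives Slot 7 at value $138, so the others get W − 138 = $469.
Without Umbra: best allocation of the remaining 4 bidders over all 5 slots is Iris→Slot 7 ($124), Summit→Slot 2 ($132), Nimbus→Slot 5 ($95), Cove→Slot 3 ($129), total $480.
VCG payment = (others' best without Umbra) − (others' welfare with Umbra) = 480 − 469 = $11.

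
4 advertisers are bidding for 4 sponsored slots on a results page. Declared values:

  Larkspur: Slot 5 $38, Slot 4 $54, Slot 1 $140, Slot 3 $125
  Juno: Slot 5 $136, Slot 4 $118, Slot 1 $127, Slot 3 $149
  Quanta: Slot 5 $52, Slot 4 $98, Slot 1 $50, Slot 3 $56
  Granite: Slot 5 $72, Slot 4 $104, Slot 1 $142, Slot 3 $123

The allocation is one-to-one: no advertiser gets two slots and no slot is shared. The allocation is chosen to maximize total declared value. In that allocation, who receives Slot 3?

This is a one-to-one assignment (maximum-weight bipartite matching).
Optimal: Larkspur→Slot 3 ($125), Juno→Slot 5 ($136), Quanta→Slot 4 ($98), Granite→Slot 1 ($142) — total 125+136+98+142 = $501.
Column-greedy (each slot in turn goes to its best remaining advertiser) gives $436, worse by 65.
Swapping Juno↔Granite (Juno→Slot 1 $127, Granite→Slot 5 $72) loses 79.
Larkspur's own top slot is Slot 1 ($140), but forcing Larkspur→Slot 1 and reassigning the rest optimally gives only $497 — worse by 4.

Larkspur receives Slot 3.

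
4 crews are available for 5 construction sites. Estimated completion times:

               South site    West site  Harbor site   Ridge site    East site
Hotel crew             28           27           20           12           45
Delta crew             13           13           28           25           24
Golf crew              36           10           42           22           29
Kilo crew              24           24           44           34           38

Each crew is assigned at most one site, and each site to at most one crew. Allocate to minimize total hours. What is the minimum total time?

Optimal: Hotel crew→Ridge site (12 hours), Delta crew→East site (24 hours), Golf crew→West site (10 hours), Kilo crew→South site (24 hours) — total 12+24+10+24 = 70 hours.
Min-entry greedy (repeatedly take the single cheapest remaining cell) gives 73 hours, worse by 3.
Next-best assignment: Hotel crew→Ridge site, Delta crew→South site, Golf crew→West site, Kilo crew→East site = 73 hours.
Every other assignment is strictly worse.

Minimum total: 70 hours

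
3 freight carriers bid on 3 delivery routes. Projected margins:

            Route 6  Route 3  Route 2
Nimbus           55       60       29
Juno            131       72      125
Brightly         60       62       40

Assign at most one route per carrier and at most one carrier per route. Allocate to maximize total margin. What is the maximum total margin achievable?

Optimal: Nimbus→Route 3 ($60k), Juno→Route 2 ($125k), Brightly→Route 6 ($60k) — total 60+125+60 = $245k.
Column-greedy (each route in turn goes to its best remaining carrier) gives $222k, worse by 23.
Next-best assignment: Nimbus→Route 6, Juno→Route 2, Brightly→Route 3 = $242k.

Max total: $245k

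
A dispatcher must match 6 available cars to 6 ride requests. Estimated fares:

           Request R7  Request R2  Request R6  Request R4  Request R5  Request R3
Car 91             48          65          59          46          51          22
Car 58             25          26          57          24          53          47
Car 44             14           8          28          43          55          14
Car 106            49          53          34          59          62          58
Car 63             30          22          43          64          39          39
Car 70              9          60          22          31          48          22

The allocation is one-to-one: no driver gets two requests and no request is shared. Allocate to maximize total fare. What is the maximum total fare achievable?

Maximum total: $342

Optimal: Car 91→Request R7 ($48), Car 58→Request R6 ($57), Car 44→Request R5 ($55), Car 106→Request R3 ($58), Car 63→Request R4 ($64), Car 70→Request R2 ($60) — total 48+57+55+58+64+60 = $342.
Row-greedy (each driver in turn takes its best remaining request) gives $284, worse by 58.
No other one-to-one assignment exceeds $342.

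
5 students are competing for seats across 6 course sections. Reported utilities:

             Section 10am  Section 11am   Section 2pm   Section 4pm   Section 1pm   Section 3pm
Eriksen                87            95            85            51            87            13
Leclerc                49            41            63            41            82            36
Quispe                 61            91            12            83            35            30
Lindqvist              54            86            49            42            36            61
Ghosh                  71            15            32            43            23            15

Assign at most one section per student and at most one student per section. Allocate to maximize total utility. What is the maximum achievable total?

Optimal: Eriksen→Section 2pm (85 points), Leclerc→Section 1pm (82 points), Quispe→Section 4pm (83 points), Lindqvist→Section 11am (86 points), Ghosh→Section 10am (71 points) — total 85+82+83+86+71 = 407 points.
Column-greedy (each section in turn goes to its best remaining student) gives 320 points, worse by 87.
Swapping Lindqvist↔Eriksen (Lindqvist→Section 2pm 49 points, Eriksen→Section 11am 95 points) loses 27.

Max total: 407 points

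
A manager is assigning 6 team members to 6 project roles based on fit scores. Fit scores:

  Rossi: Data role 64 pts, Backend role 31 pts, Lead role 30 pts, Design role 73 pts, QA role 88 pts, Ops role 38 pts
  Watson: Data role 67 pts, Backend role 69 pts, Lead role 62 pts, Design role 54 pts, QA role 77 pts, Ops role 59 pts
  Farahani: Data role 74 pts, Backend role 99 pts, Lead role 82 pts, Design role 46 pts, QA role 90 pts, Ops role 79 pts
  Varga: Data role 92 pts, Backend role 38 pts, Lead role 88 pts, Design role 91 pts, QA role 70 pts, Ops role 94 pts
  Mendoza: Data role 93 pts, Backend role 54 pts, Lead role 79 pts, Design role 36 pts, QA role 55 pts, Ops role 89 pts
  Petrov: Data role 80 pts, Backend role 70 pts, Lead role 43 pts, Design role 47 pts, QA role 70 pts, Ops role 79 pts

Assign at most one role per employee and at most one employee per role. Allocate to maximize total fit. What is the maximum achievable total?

Maximum total: 512 pts

Treat this as an assignment problem: match each employee to one role.
Optimal: Rossi→QA role (88 pts), Watson→Lead role (62 pts), Farahani→Backend role (99 pts), Varga→Design role (91 pts), Mendoza→Data role (93 pts), Petrov→Ops role (79 pts) — total 88+62+99+91+93+79 = 512 pts.
Row-greedy (each employee in turn takes its best remaining role) gives 473 pts, worse by 39.
Next-best assignment: Rossi→Design role, Watson→QA role, Farahani→Backend role, Varga→Lead role, Mendoza→Data role, Petrov→Ops role = 509 pts.
No other one-to-one assignment exceeds 512 pts.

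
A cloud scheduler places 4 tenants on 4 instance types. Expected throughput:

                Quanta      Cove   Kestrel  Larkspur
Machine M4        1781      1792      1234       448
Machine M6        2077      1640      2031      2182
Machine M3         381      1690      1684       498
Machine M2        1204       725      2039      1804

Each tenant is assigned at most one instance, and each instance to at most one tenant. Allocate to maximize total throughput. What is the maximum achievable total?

Optimal: Quanta→Machine M4 (1781 ops/s), Cove→Machine M3 (1690 ops/s), Kestrel→Machine M2 (2039 ops/s), Larkspur→Machine M6 (2182 ops/s) — total 1781+1690+2039+2182 = 7692 ops/s.
No other one-to-one assignment exceeds 7692 ops/s.

Max total: 7692 ops/s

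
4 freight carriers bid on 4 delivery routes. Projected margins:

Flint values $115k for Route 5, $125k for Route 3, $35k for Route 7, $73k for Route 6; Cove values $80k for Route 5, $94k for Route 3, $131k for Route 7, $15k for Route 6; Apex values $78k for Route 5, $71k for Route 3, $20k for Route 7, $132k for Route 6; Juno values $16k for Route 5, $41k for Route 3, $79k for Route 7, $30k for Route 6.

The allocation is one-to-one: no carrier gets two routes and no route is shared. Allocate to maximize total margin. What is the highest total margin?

Optimal: Flint→Route 5 ($115k), Cove→Route 3 ($94k), Apex→Route 6 ($132k), Juno→Route 7 ($79k) — total 115+94+132+79 = $420k.
Row-greedy (each carrier in turn takes its best remaining route) gives $404k, worse by 16.
Next-best assignment: Flint→Route 5, Cove→Route 7, Apex→Route 6, Juno→Route 3 = $419k.
Swapping Flint↔Cove (Flint→Route 3 $125k, Cove→Route 5 $80k) loses 4.
Checked against all permutations: $420k is optimal.

Max total: $420k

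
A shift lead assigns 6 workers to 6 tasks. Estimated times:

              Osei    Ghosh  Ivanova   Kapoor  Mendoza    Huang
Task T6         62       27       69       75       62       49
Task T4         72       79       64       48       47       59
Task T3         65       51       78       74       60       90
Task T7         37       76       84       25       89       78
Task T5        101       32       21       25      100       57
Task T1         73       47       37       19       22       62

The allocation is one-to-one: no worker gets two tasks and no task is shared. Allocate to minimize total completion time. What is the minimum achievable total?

Optimal: Osei→Task T3 (65 min), Ghosh→Task T6 (27 min), Ivanova→Task T5 (21 min), Kapoor→Task T7 (25 min), Mendoza→Task T1 (22 min), Huang→Task T4 (59 min) — total 65+27+21+25+22+59 = 219 min.
Min-entry greedy (repeatedly take the single cheapest remaining cell) gives 241 min, worse by 22.
Next-best assignment: Osei→Task T7, Ghosh→Task T6, Ivanova→Task T5, Kapoor→Task T1, Mendoza→Task T3, Huang→Task T4 = 223 min.
Swapping Kapoor↔Osei (Kapoor→Task T3 74 min, Osei→Task T7 37 min) adds 21.
No other one-to-one assignment undercuts 219 min.

Minimum total: 219 min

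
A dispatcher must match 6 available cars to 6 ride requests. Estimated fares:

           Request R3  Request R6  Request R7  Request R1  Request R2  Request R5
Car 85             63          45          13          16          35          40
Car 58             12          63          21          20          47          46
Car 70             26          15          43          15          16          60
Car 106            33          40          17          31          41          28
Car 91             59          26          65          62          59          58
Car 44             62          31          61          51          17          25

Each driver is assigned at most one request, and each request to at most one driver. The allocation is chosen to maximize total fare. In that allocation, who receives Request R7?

Car 44 receives Request R7.

Optimal: Car 85→Request R3 ($63), Car 58→Request R6 ($63), Car 70→Request R5 ($60), Car 106→Request R2 ($41), Car 91→Request R1 ($62), Car 44→Request R7 ($61) — total 63+63+60+41+62+61 = $350.
Column-greedy (each request in turn goes to its best remaining driver) gives $343, worse by 7.
Next-best assignment: Car 85→Request R3, Car 58→Request R6, Car 70→Request R5, Car 106→Request R2, Car 91→Request R7, Car 44→Request R1 = $343.
Every other assignment is strictly worse.
Car 44's own top request is Request R3 ($62), but forcing Car 44→Request R3 and reassigning the rest optimally gives only $316 — worse by 34.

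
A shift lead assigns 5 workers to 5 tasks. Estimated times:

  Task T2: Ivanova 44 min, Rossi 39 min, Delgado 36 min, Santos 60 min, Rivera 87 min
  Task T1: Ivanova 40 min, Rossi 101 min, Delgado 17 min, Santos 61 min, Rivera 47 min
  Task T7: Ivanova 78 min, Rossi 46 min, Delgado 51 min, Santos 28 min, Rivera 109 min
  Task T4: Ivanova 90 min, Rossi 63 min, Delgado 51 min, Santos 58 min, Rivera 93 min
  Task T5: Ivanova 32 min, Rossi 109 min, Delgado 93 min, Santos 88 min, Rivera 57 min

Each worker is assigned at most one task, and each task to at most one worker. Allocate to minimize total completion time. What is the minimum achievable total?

Min total: 197 min

This is a one-to-one assignment (minimum-cost bipartite matching).
Optimal: Ivanova→Task T5 (32 min), Rossi→Task T2 (39 min), Delgado→Task T4 (51 min), Santos→Task T7 (28 min), Rivera→Task T1 (47 min) — total 32+39+51+28+47 = 197 min.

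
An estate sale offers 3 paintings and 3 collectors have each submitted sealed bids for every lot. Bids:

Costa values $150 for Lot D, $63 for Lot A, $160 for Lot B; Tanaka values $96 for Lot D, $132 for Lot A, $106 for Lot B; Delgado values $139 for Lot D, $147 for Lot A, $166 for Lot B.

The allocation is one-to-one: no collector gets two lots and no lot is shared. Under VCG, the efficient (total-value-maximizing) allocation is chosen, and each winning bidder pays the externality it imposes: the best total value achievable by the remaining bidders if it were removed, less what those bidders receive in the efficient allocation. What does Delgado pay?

Efficient allocation: Costa→Lot D ($150), Tanaka→Lot A ($132), Delgado→Lot B ($166); total welfare W = $448.
Delgado receives Lot B at value $166, so the others get W − 166 = $282.
Without Delgado: best allocation of the remaining 2 bidders over all 3 lots is Costa→Lot B ($160), Tanaka→Lot A ($132), total $292.
VCG payment = (others' best without Delgado) − (others' welfare with Delgado) = 292 − 282 = $10.

Delgado pays $10.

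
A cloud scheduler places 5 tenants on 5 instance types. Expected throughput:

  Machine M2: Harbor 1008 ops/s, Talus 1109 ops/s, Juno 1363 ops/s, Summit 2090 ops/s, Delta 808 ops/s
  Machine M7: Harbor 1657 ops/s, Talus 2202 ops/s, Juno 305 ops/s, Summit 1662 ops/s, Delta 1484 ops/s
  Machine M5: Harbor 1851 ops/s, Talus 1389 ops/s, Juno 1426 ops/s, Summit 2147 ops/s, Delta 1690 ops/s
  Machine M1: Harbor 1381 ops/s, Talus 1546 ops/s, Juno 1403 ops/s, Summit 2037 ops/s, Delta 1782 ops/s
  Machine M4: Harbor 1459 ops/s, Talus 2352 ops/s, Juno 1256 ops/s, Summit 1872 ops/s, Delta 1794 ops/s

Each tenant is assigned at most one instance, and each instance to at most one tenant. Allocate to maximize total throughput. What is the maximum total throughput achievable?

Max total: 9340 ops/s

Optimal: Harbor→Machine M5 (1851 ops/s), Talus→Machine M7 (2202 ops/s), Juno→Machine M1 (1403 ops/s), Summit→Machine M2 (2090 ops/s), Delta→Machine M4 (1794 ops/s) — total 1851+2202+1403+2090+1794 = 9340 ops/s.
Column-greedy (each instance in turn goes to its best remaining tenant) gives 9181 ops/s, worse by 159.
Swapping Summit↔Harbor (Summit→Machine M5 2147 ops/s, Harbor→Machine M2 1008 ops/s) loses 786.
Checked against all permutations: 9340 ops/s is optimal.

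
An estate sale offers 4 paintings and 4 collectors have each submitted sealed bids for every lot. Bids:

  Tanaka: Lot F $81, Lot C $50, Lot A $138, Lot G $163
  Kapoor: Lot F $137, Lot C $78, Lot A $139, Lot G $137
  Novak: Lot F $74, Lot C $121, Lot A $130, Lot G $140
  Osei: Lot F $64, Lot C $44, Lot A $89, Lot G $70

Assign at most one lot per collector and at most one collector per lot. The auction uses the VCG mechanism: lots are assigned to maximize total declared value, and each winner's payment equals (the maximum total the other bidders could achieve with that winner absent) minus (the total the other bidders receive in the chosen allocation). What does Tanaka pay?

Tanaka pays $19.

Efficient allocation: Tanaka→Lot G ($163), Kapoor→Lot F ($137), Novak→Lot C ($121), Osei→Lot A ($89); total welfare W = $510.
Tanaka receives Lot G at value $163, so the others get W − 163 = $347.
Without Tanaka: best allocation of the remaining 3 bidders over all 4 lots is Kapoor→Lot F ($137), Novak→Lot G ($140), Osei→Lot A ($89), total $366.
VCG payment = (others' best without Tanaka) − (others' welfare with Tanaka) = 366 − 347 = $19.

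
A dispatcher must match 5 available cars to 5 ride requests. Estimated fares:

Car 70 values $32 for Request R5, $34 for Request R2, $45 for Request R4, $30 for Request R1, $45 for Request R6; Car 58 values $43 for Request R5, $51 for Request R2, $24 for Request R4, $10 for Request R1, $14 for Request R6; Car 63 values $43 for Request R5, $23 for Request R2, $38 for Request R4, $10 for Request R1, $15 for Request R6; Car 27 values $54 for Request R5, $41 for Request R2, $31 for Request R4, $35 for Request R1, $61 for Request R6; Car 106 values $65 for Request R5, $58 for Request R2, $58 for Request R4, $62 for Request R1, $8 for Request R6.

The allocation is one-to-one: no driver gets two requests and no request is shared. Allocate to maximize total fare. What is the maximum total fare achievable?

Maximum total: $262

Optimal: Car 70→Request R4 ($45), Car 58→Request R2 ($51), Car 63→Request R5 ($43), Car 27→Request R6 ($61), Car 106→Request R1 ($62) — total 45+51+43+61+62 = $262.
Column-greedy (each request in turn goes to its best remaining driver) gives $211, worse by 51.
Next-best assignment: Car 70→Request R6, Car 58→Request R2, Car 63→Request R4, Car 27→Request R5, Car 106→Request R1 = $250.
Swapping Car 27↔Car 63 (Car 27→Request R5 $54, Car 63→Request R6 $15) loses 35.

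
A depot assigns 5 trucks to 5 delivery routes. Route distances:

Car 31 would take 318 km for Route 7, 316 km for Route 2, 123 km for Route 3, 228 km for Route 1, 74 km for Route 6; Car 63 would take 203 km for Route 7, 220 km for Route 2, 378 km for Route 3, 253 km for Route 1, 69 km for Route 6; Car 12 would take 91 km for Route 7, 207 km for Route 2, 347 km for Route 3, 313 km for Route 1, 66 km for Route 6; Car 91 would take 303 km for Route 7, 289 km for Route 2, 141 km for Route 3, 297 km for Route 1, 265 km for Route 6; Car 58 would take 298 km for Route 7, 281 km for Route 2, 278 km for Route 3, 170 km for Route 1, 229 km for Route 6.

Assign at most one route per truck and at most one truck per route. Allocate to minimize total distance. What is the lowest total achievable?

Optimal: Car 31→Route 6 (74 km), Car 63→Route 2 (220 km), Car 12→Route 7 (91 km), Car 91→Route 3 (141 km), Car 58→Route 1 (170 km) — total 74+220+91+141+170 = 696 km.
Swapping Car 12↔Car 63 (Car 12→Route 2 207 km, Car 63→Route 7 203 km) adds 99.
No other one-to-one assignment undercuts 696 km.

Minimum total: 696 km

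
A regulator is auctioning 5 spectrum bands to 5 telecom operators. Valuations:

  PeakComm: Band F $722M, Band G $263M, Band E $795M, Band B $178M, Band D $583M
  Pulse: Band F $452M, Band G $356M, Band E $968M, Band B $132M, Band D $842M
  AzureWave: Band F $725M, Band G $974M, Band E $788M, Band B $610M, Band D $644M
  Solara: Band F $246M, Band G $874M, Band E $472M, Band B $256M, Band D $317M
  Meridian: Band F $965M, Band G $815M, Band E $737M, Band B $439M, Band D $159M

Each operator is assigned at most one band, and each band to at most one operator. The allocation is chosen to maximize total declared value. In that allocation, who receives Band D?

Optimal: PeakComm→Band E ($795M), Pulse→Band D ($842M), AzureWave→Band B ($610M), Solara→Band G ($874M), Meridian→Band F ($965M) — total 795+842+610+874+965 = $4086M.
Next-best assignment: PeakComm→Band D, Pulse→Band E, AzureWave→Band B, Solara→Band G, Meridian→Band F = $4000M.
No other one-to-one assignment exceeds $4086M.
Pulse's own top band is Band E ($968M), but forcing Pulse→Band E and reassigning the rest optimally gives only $4000M — worse by 86.

Pulse receives Band D.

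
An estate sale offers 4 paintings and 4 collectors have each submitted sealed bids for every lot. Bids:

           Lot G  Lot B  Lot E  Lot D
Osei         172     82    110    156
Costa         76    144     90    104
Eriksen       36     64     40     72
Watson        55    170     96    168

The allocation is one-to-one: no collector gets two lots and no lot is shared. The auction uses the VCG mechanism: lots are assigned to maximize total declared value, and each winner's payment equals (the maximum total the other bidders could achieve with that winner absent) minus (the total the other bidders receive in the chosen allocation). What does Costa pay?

Efficient allocation: Osei→Lot G ($172), Costa→Lot B ($144), Eriksen→Lot E ($40), Watson→Lot D ($168); total welfare W = $524.
Costa receives Lot B at value $144, so the others get W − 144 = $380.
Without Costa: best allocation of the remaining 3 bidders over all 4 lots is Osei→Lot G ($172), Eriksen→Lot D ($72), Watson→Lot B ($170), total $414.
VCG payment = (others' best without Costa) − (others' welfare with Costa) = 414 − 380 = $34.

Costa pays $34.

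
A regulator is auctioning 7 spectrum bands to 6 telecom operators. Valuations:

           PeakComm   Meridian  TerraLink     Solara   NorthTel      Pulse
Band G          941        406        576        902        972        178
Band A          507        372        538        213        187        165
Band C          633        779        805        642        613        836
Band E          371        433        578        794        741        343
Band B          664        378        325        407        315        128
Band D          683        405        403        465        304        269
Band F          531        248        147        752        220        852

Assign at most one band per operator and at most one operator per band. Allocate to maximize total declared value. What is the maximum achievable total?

This is a one-to-one assignment (maximum-weight bipartite matching).
Optimal: PeakComm→Band D ($683M), Meridian→Band C ($779M), TerraLink→Band A ($538M), Solara→Band E ($794M), NorthTel→Band G ($972M), Pulse→Band F ($852M) — total 683+779+538+794+972+852 = $4618M.
Row-greedy (each operator in turn takes its best remaining band) gives $3634M, worse by 984.
Swapping Pulse↔Solara (Pulse→Band E $343M, Solara→Band F $752M) loses 551.
No other one-to-one assignment exceeds $4618M.

Maximum total: $4618M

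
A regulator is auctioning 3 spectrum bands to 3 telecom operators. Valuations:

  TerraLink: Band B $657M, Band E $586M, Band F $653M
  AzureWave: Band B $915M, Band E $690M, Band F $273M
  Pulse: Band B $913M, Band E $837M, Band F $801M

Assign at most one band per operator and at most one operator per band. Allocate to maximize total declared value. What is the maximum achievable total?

This is a one-to-one assignment (maximum-weight bipartite matching).
Optimal: TerraLink→Band F ($653M), AzureWave→Band B ($915M), Pulse→Band E ($837M) — total 653+915+837 = $2405M.
Row-greedy (each operator in turn takes its best remaining band) gives $2148M, worse by 257.
Next-best assignment: TerraLink→Band E, AzureWave→Band B, Pulse→Band F = $2302M.
Swapping AzureWave↔TerraLink (AzureWave→Band F $273M, TerraLink→Band B $657M) loses 638.
Checked against all permutations: $2405M is optimal.

Max total: $2405M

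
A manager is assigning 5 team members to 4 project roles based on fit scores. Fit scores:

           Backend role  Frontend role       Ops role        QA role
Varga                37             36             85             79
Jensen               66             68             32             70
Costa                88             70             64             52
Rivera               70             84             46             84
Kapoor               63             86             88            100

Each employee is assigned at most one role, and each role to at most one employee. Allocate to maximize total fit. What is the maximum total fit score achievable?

This is a one-to-one assignment (maximum-weight bipartite matching).
Optimal: Costa→Backend role (88 pts), Rivera→Frontend role (84 pts), Varga→Ops role (85 pts), Kapoor→QA role (100 pts) — total 88+84+85+100 = 357 pts.
Checked against all permutations: 357 pts is optimal.

Max total: 357 pts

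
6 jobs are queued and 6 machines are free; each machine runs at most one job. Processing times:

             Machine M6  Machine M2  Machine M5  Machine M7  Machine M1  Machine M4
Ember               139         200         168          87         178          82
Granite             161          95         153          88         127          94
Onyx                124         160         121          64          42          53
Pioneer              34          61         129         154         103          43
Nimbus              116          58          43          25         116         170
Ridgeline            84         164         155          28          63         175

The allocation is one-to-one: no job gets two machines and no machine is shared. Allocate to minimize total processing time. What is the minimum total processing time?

Minimum total: 324 min

Optimal: Ember→Machine M4 (82 min), Granite→Machine M2 (95 min), Onyx→Machine M1 (42 min), Pioneer→Machine M6 (34 min), Nimbus→Machine M5 (43 min), Ridgeline→Machine M7 (28 min) — total 82+95+42+34+43+28 = 324 min.
Column-greedy (each machine in turn goes to its cheapest remaining job) gives 450 min, worse by 126.
Next-best assignment: Ember→Machine M7, Granite→Machine M2, Onyx→Machine M4, Pioneer→Machine M6, Nimbus→Machine M5, Ridgeline→Machine M1 = 375 min.
Swapping Nimbus↔Ember (Nimbus→Machine M4 170 min, Ember→Machine M5 168 min) adds 213.
Every other assignment is strictly worse.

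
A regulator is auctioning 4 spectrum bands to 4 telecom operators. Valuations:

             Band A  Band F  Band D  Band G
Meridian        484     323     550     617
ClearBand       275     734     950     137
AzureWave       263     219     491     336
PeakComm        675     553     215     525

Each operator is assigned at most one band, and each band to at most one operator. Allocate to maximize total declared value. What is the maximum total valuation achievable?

Optimal: Meridian→Band G ($617M), ClearBand→Band F ($734M), AzureWave→Band D ($491M), PeakComm→Band A ($675M) — total 617+734+491+675 = $2517M.
Max-entry greedy (repeatedly take the single best remaining cell) gives $2461M, worse by 56.
Every other assignment is strictly worse.

Maximum total: $2517M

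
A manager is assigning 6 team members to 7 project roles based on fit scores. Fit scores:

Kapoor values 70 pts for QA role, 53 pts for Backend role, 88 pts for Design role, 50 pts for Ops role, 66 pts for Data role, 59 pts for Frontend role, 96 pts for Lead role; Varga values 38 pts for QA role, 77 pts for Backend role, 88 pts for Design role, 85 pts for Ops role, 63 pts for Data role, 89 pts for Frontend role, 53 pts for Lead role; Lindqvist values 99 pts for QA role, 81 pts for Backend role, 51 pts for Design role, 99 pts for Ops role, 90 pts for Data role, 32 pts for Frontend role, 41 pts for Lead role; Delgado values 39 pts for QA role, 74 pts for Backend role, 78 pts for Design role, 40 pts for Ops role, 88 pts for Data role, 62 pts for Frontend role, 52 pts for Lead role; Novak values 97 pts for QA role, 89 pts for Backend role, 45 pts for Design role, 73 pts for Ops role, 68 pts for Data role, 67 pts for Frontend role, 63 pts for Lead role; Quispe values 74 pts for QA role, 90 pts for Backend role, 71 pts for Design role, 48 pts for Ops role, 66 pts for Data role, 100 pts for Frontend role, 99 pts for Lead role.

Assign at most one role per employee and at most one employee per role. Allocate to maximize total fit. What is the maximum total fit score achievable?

Optimal: Kapoor→Lead role (96 pts), Varga→Design role (88 pts), Lindqvist→Ops role (99 pts), Delgado→Data role (88 pts), Novak→QA role (97 pts), Quispe→Frontend role (100 pts) — total 96+88+99+88+97+100 = 568 pts.
Row-greedy (each employee in turn takes its best remaining role) gives 532 pts, worse by 36.

Maximum total: 568 pts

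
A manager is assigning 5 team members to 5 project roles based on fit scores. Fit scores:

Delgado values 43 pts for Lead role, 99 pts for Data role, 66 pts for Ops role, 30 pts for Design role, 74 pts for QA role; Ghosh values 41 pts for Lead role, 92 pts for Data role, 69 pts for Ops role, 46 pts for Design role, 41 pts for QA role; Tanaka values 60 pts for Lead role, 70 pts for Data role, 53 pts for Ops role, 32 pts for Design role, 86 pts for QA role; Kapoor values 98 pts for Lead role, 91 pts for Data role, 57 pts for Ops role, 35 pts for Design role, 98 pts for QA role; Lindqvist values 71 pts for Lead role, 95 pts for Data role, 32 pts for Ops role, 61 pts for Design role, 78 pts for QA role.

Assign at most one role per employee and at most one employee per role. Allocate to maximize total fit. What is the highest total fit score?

Optimal: Delgado→Data role (99 pts), Ghosh→Ops role (69 pts), Tanaka→QA role (86 pts), Kapoor→Lead role (98 pts), Lindqvist→Design role (61 pts) — total 99+69+86+98+61 = 413 pts.
Next-best assignment: Delgado→Ops role, Ghosh→Data role, Tanaka→QA role, Kapoor→Lead role, Lindqvist→Design role = 403 pts.
Swapping Lindqvist↔Ghosh (Lindqvist→Ops role 32 pts, Ghosh→Design role 46 pts) loses 52.
Every other assignment is strictly worse.

Max total: 413 pts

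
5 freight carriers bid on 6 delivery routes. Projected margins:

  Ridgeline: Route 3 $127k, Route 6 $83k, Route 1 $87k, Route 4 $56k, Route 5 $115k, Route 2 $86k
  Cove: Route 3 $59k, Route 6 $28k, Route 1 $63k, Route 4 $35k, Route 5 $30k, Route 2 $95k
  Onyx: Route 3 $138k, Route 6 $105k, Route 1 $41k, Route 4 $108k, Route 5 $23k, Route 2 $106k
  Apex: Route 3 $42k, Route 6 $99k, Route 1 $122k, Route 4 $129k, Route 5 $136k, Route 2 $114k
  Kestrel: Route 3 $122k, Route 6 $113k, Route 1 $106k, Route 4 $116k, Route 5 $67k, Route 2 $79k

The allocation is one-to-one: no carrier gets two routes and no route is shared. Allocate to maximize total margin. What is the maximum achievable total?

Optimal: Ridgeline→Route 5 ($115k), Cove→Route 2 ($95k), Onyx→Route 3 ($138k), Apex→Route 4 ($129k), Kestrel→Route 6 ($113k) — total 115+95+138+129+113 = $590k.
Row-greedy (each carrier in turn takes its best remaining route) gives $579k, worse by 11.
Next-best assignment: Ridgeline→Route 5, Cove→Route 2, Onyx→Route 3, Apex→Route 1, Kestrel→Route 4 = $586k.
Swapping Apex↔Cove (Apex→Route 2 $114k, Cove→Route 4 $35k) loses 75.
Every other assignment is strictly worse.

Max total: $590k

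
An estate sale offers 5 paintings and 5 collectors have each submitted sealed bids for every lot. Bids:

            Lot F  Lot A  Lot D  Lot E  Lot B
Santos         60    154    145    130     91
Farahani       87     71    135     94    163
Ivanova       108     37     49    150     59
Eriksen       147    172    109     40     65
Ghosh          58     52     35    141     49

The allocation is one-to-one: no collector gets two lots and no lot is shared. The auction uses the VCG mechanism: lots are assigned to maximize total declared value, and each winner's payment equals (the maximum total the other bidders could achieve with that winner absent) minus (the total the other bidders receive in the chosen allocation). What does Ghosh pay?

Efficient allocation: Santos→Lot D ($145), Farahani→Lot B ($163), Ivanova→Lot F ($108), Eriksen→Lot A ($172), Ghosh→Lot E ($141); total welfare W = $729.
Ghosh receives Lot E at value $141, so the others get W − 141 = $588.
Without Ghosh: best allocation of the remaining 4 bidders over all 5 lots is Santos→Lot D ($145), Farahani→Lot B ($163), Ivanova→Lot E ($150), Eriksen→Lot A ($172), total $630.
VCG payment = (others' best without Ghosh) − (others' welfare with Ghosh) = 630 − 588 = $42.

Ghosh pays $42.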